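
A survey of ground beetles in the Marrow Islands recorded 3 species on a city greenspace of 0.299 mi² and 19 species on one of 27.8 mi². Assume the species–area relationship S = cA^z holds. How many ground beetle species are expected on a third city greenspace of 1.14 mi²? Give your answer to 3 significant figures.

5.17

z = ln(19/3) / ln(27.8/0.299) = 1.8458 / 4.5323 = 0.4073
c = 3 / 0.299^0.4073 = 3 / 0.6116 = 4.905
S₃ = 4.905 × 1.14^0.4073 = 4.905 × 1.055 ≈ 5.174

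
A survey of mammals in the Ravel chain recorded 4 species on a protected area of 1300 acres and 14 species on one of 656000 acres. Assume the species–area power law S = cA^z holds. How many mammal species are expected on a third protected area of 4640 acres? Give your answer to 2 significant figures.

z = ln(14/4) / ln(656000/1300) = 1.2528 / 6.2238 = 0.2013
c = 4 / 1300^0.2013 = 4 / 4.234 = 0.9446
S₃ = 0.9446 × 4640^0.2013 = 0.9446 × 5.47 ≈ 5.168

5.2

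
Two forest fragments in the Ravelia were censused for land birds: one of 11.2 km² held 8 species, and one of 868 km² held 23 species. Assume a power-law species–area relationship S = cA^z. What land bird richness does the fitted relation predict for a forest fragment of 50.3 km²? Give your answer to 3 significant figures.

z = ln(23/8) / ln(868/11.2) = 1.0561 / 4.3503 = 0.2428
c = 8 / 11.2^0.2428 = 8 / 1.798 = 4.45
S₃ = 4.45 × 50.3^0.2428 = 4.45 × 2.589 ≈ 11.52

11.5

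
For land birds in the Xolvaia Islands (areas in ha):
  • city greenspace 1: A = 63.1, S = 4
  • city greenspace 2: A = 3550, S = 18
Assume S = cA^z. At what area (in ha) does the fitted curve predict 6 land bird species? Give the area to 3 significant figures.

187 ha

z = ln(18/4) / ln(3550/63.1) = 1.5041 / 4.0300 = 0.3732
c = 4 / 63.1^0.3732 = 4 / 4.697 = 0.8516
A = (6/0.8516)^(1/0.3732) ⇒ ln A = ln(7.045)/0.3732 = 5.2311
A = e^5.2311 ≈ 187 ha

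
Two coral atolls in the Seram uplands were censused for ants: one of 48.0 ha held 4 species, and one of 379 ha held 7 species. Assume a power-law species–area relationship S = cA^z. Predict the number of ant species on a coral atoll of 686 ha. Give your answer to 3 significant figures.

8.22

z = ln(7/4) / ln(379/48) = 0.5596 / 2.0663 = 0.2708
c = 4 / 48^0.2708 = 4 / 2.853 = 1.402
S₃ = 1.402 × 686^0.2708 = 1.402 × 5.863 ≈ 8.22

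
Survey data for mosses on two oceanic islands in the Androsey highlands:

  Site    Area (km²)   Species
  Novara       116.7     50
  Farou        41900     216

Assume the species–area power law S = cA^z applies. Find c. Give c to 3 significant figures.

z = ln(S₂/S₁) / ln(A₂/A₁) = ln(216/50) / ln(41900/116.7) = 1.4633 / 5.8834 = 0.2487
c = S₁ / A₁^z = 50 / 116.7^0.2487 = 50 / 3.267 = 15.31

15.3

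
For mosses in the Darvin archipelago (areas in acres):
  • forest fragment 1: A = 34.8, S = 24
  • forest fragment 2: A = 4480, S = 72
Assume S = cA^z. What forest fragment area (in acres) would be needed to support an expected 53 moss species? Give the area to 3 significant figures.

1160 acres

z = ln(72/24) / ln(4480/34.8) = 1.0986 / 4.8578 = 0.2262
c = 24 / 34.8^0.2262 = 24 / 2.232 = 10.75
A = (53/10.75)^(1/0.2262) ⇒ ln A = ln(4.928)/0.2262 = 7.0527
A = e^7.0527 ≈ 1156 acres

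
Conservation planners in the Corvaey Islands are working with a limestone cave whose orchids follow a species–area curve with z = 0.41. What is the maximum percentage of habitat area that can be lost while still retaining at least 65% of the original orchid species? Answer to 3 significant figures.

65.0%

Need (A_new/A_old)^0.41 = 0.65, so A_new/A_old = 0.65^(1/0.41) = 0.65^2.439
ln(A_new/A_old) = ln 0.65 / 0.41 = -0.4308 / 0.41 = -1.0507
A_new/A_old = e^-1.0507 ≈ 0.3497
Fraction that can be lost = 1 − 0.3497 = 0.6503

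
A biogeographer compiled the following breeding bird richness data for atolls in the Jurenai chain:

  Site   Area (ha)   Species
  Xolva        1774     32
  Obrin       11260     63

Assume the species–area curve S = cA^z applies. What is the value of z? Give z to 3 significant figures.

Taking logs: ln S = ln c + z ln A, so z = (ln S₂ − ln S₁)/(ln A₂ − ln A₁).
z = ln(63/32) / ln(11260/1774) = ln(1.969) / ln(6.347) = 0.6774 / 1.8480 = 0.3666

0.367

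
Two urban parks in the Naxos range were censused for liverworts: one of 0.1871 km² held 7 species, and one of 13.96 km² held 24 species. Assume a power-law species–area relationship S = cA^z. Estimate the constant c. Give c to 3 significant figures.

11.3

z = ln(S₂/S₁) / ln(A₂/A₁) = ln(24/7) / ln(13.96/0.1871) = 1.2321 / 4.3123 = 0.2857
c = S₁ / A₁^z = 7 / 0.1871^0.2857 = 7 / 0.6195 = 11.3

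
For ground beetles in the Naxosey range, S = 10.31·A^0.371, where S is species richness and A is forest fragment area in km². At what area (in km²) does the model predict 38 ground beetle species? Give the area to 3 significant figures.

33.7 km²

38 = 10.31 × A^0.371  ⇒  A^0.371 = 38/10.31 = 3.686
ln A = ln(3.686) / 0.371 = 1.3045 / 0.371 = 3.5161
A = e^3.5161 ≈ 33.65 km²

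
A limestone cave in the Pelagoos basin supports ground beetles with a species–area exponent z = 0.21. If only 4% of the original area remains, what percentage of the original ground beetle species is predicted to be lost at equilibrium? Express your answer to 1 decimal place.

49.1%

S_new/S_old = (A_new/A_old)^z = 0.04^0.21
= exp(0.21 × ln 0.04) = exp(0.21 × -3.2189) = exp(-0.6760) ≈ 0.5087
Fraction lost = 1 − 0.5087 = 0.4913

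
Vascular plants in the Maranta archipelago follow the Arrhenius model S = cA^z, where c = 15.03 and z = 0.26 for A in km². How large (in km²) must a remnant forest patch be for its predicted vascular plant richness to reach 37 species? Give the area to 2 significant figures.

32 km²

37 = 15.03 × A^0.26  ⇒  A^0.26 = 37/15.03 = 2.462
ln A = ln(2.462) / 0.26 = 0.9009 / 0.26 = 3.4649
A = e^3.4649 ≈ 31.97 km²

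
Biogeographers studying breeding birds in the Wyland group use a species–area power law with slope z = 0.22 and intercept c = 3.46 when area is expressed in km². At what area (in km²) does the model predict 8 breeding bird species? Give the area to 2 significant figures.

8 = 3.46 × A^0.22  ⇒  A^0.22 = 8/3.46 = 2.312
ln A = ln(2.312) / 0.22 = 0.8382 / 0.22 = 3.8099
A = e^3.8099 ≈ 45.14 km²

45 km²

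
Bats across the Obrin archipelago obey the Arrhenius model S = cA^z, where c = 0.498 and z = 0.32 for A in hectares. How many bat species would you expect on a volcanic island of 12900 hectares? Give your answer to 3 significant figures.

S = 0.498 × 12900^0.32 = 0.498 × 20.67 ≈ 10.29

10.3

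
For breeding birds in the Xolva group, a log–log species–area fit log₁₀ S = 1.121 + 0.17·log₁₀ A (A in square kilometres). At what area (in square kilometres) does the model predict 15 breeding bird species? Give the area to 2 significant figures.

2.1 square kilometres

15 = 13.21 × A^0.17  ⇒  A^0.17 = 15/13.21 = 1.135
ln A = ln(1.135) / 0.17 = 0.1269 / 0.17 = 0.7462
A = e^0.7462 ≈ 2.109 square kilometres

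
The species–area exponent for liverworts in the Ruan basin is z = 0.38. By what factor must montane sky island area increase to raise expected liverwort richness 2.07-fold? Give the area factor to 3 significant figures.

6.78

(A₂/A₁)^0.38 = 2.07, so A₂/A₁ = 2.07^(1/0.38) = 2.07^2.632
ln(A₂/A₁) = ln 2.07 / 0.38 = 0.7275 / 0.38 = 1.9146
A₂/A₁ = e^1.9146 ≈ 6.784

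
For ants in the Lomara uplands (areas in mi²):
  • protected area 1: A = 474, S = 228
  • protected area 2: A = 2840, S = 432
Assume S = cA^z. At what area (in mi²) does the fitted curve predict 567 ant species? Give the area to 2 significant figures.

z = ln(432/228) / ln(2840/474) = 0.6391 / 1.7904 = 0.3570
c = 228 / 474^0.3570 = 228 / 9.019 = 25.28
A = (567/25.28)^(1/0.3570) ⇒ ln A = ln(22.43)/0.3570 = 8.7134
A = e^8.7134 ≈ 6084 mi²

6100 mi²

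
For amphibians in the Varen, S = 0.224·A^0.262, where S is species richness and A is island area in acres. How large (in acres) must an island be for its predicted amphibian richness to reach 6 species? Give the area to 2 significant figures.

6 = 0.224 × A^0.262  ⇒  A^0.262 = 6/0.224 = 26.79
ln A = ln(26.79) / 0.262 = 3.2879 / 0.262 = 12.5491
A = e^12.5491 ≈ 281846 acres

280000 acres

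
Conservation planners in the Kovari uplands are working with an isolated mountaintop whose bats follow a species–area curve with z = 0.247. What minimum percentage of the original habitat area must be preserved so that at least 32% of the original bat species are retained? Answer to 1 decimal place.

1.0%

Need (A_new/A_old)^0.247 = 0.32, so A_new/A_old = 0.32^(1/0.247) = 0.32^4.049
ln(A_new/A_old) = ln 0.32 / 0.247 = -1.1394 / 0.247 = -4.6131
A_new/A_old = e^-4.6131 ≈ 0.009921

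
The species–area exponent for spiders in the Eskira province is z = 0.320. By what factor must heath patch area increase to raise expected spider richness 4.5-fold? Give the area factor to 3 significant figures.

110

(A₂/A₁)^0.32 = 4.5, so A₂/A₁ = 4.5^(1/0.32) = 4.5^3.125
ln(A₂/A₁) = ln 4.5 / 0.32 = 1.5041 / 0.32 = 4.7002
A₂/A₁ = e^4.7002 ≈ 110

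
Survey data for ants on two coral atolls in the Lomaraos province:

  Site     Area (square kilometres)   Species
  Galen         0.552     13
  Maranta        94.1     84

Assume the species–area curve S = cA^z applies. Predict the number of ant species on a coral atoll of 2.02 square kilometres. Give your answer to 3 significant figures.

z = ln(84/13) / ln(94.1/0.552) = 1.8659 / 5.1386 = 0.3631
c = 13 / 0.552^0.3631 = 13 / 0.8059 = 16.13
S₃ = 16.13 × 2.02^0.3631 = 16.13 × 1.291 ≈ 20.82

20.8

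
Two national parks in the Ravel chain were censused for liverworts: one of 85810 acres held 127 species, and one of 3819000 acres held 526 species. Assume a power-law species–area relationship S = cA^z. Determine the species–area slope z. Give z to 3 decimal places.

0.374

Taking logs: ln S = ln c + z ln A, so z = (ln S₂ − ln S₁)/(ln A₂ − ln A₁).
z = ln(526/127) / ln(3819000/85810) = ln(4.142) / ln(44.51) = 1.4211 / 3.7956 = 0.3744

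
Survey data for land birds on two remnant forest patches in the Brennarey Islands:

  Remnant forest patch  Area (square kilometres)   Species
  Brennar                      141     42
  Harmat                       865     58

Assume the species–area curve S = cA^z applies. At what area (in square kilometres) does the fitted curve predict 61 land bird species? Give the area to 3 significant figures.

z = ln(58/42) / ln(865/141) = 0.3228 / 1.8140 = 0.1779
c = 42 / 141^0.1779 = 42 / 2.412 = 17.41
A = (61/17.41)^(1/0.1779) ⇒ ln A = ln(3.504)/0.1779 = 7.0461
A = e^7.0461 ≈ 1148 square kilometres

1150 square kilometres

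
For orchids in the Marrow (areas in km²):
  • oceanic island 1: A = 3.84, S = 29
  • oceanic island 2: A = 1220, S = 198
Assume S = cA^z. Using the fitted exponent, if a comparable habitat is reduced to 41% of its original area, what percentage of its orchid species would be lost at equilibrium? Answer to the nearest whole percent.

26%

z = ln(198/29) / ln(1220/3.84) = 1.9210 / 5.7611 = 0.3334
S_new/S_old = (A_new/A_old)^z = 0.41^0.3334 = exp(0.3334 × -0.8916) = 0.7428
Fraction lost = 1 − 0.7428 = 0.2572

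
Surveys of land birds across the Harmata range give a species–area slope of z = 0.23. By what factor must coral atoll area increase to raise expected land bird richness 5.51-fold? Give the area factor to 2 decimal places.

(A₂/A₁)^0.23 = 5.51, so A₂/A₁ = 5.51^(1/0.23) = 5.51^4.348
ln(A₂/A₁) = ln 5.51 / 0.23 = 1.7066 / 0.23 = 7.4198
A₂/A₁ = e^7.4198 ≈ 1669

1668.78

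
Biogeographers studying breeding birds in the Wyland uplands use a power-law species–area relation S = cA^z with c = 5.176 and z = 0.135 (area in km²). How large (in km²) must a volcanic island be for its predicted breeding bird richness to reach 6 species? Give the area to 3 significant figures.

2.99 km²

6 = 5.176 × A^0.135  ⇒  A^0.135 = 6/5.176 = 1.159
ln A = ln(1.159) / 0.135 = 0.1477 / 0.135 = 1.0943
A = e^1.0943 ≈ 2.987 km²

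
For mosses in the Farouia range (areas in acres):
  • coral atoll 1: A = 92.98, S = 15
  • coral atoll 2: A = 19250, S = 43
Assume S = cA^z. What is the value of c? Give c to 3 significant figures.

6.13

z = ln(S₂/S₁) / ln(A₂/A₁) = ln(43/15) / ln(19250/92.98) = 1.0531 / 5.3329 = 0.1975
c = S₁ / A₁^z = 15 / 92.98^0.1975 = 15 / 2.447 = 6.129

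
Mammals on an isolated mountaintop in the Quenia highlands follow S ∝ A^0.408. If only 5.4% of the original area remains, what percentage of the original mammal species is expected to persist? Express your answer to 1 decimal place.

30.4%

S_new/S_old = (A_new/A_old)^z = 0.054^0.408
= exp(0.408 × ln 0.054) = exp(0.408 × -2.9188) = exp(-1.1909) ≈ 0.304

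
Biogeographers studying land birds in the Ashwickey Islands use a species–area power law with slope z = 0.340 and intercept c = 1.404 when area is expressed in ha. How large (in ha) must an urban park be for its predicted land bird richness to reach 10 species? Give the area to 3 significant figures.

322 ha

10 = 1.404 × A^0.34  ⇒  A^0.34 = 10/1.404 = 7.123
ln A = ln(7.123) / 0.34 = 1.9633 / 0.34 = 5.7743
A = e^5.7743 ≈ 321.9 ha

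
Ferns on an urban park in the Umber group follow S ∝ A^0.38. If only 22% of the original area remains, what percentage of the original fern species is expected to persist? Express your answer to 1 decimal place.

S_new/S_old = (A_new/A_old)^z = 0.22^0.38
= exp(0.38 × ln 0.22) = exp(0.38 × -1.5141) = exp(-0.5754) ≈ 0.5625

56.2%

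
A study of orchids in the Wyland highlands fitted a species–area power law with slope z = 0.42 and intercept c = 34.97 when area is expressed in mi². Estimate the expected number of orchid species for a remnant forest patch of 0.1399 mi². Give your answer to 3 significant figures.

S = 34.97 × 0.1399^0.42
ln S = ln 34.97 + 0.42 × ln 0.1399 = 3.5545 + 0.42 × -1.9668 = 2.7284
S = e^2.7284 ≈ 15.31

15.3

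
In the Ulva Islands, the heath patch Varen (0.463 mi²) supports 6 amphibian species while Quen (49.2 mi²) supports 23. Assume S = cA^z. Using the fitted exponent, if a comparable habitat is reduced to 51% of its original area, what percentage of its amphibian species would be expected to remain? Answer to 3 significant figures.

82.4%

z = ln(23/6) / ln(49.2/0.463) = 1.3437 / 4.6659 = 0.2880
S_new/S_old = (A_new/A_old)^z = 0.51^0.2880 = exp(0.2880 × -0.6733) = 0.8237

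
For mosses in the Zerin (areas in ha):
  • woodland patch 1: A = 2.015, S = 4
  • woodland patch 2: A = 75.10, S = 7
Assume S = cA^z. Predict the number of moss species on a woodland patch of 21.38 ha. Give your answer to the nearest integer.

z = ln(7/4) / ln(75.1/2.015) = 0.5596 / 3.6182 = 0.1547
c = 4 / 2.015^0.1547 = 4 / 1.114 = 3.589
S₃ = 3.589 × 21.38^0.1547 = 3.589 × 1.606 ≈ 5.764

6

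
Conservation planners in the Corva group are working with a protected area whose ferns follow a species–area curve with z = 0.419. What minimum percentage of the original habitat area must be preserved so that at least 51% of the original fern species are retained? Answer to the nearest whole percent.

Need (A_new/A_old)^0.419 = 0.51, so A_new/A_old = 0.51^(1/0.419) = 0.51^2.387
ln(A_new/A_old) = ln 0.51 / 0.419 = -0.6733 / 0.419 = -1.6070
A_new/A_old = e^-1.6070 ≈ 0.2005

20%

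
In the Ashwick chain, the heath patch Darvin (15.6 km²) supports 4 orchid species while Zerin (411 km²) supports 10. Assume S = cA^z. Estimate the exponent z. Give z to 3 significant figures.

0.280

Taking logs: ln S = ln c + z ln A, so z = (ln S₂ − ln S₁)/(ln A₂ − ln A₁).
z = ln(10/4) / ln(411/15.6) = ln(2.5) / ln(26.35) = 0.9163 / 3.2713 = 0.2801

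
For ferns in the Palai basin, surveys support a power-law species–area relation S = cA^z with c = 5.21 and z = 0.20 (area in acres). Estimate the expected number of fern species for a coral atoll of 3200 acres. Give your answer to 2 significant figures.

S = 5.21 × 3200^0.2
ln S = ln 5.21 + 0.2 × ln 3200 = 1.6506 + 0.2 × 8.0709 = 3.2648
S = e^3.2648 ≈ 26.17

26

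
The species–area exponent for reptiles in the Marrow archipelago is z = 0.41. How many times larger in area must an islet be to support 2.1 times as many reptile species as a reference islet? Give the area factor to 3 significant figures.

6.11

(A₂/A₁)^0.41 = 2.1, so A₂/A₁ = 2.1^(1/0.41) = 2.1^2.439
ln(A₂/A₁) = ln 2.1 / 0.41 = 0.7419 / 0.41 = 1.8096
A₂/A₁ = e^1.8096 ≈ 6.108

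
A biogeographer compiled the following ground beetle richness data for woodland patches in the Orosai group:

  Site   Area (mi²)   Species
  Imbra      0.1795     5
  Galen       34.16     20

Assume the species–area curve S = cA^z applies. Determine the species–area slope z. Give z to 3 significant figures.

Taking logs: ln S = ln c + z ln A, so z = (ln S₂ − ln S₁)/(ln A₂ − ln A₁).
z = ln(20/5) / ln(34.16/0.1795) = ln(4) / ln(190.3) = 1.3863 / 5.2486 = 0.2641

0.264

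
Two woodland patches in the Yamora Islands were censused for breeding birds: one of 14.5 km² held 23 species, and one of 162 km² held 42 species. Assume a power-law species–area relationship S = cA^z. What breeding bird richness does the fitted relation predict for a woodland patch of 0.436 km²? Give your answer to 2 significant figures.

z = ln(42/23) / ln(162/14.5) = 0.6022 / 2.4134 = 0.2495
c = 23 / 14.5^0.2495 = 23 / 1.949 = 11.8
S₃ = 11.8 × 0.436^0.2495 = 11.8 × 0.8129 ≈ 9.594

9.6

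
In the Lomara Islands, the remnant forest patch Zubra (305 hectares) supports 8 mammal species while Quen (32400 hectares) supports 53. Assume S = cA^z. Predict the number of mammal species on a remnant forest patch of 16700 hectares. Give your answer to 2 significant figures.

41

z = ln(53/8) / ln(32400/305) = 1.8909 / 4.6656 = 0.4053
c = 8 / 305^0.4053 = 8 / 10.16 = 0.7875
S₃ = 0.7875 × 16700^0.4053 = 0.7875 × 51.45 ≈ 40.52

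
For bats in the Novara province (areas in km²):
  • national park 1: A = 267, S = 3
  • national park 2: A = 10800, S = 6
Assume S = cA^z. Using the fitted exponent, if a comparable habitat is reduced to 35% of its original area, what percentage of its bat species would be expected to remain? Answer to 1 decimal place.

82.1%

z = ln(6/3) / ln(10800/267) = 0.6931 / 3.7001 = 0.1873
S_new/S_old = (A_new/A_old)^z = 0.35^0.1873 = exp(0.1873 × -1.0498) = 0.8215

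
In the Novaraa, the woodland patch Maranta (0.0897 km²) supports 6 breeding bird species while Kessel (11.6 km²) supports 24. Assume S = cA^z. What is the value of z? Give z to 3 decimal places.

0.285

Taking logs: ln S = ln c + z ln A, so z = (ln S₂ − ln S₁)/(ln A₂ − ln A₁).
z = ln(24/6) / ln(11.6/0.0897) = ln(4) / ln(129.3) = 1.3863 / 4.8623 = 0.2851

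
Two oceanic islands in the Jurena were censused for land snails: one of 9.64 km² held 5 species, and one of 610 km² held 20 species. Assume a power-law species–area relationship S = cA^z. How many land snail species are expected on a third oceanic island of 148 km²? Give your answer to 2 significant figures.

z = ln(20/5) / ln(610/9.64) = 1.3863 / 4.1475 = 0.3342
c = 5 / 9.64^0.3342 = 5 / 2.133 = 2.344
S₃ = 2.344 × 148^0.3342 = 2.344 × 5.314 ≈ 12.46

12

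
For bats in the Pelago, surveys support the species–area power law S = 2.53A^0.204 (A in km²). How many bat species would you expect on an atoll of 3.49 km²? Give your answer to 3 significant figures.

S = 2.53 × 3.49^0.204
ln S = ln 2.53 + 0.204 × ln 3.49 = 0.9282 + 0.204 × 1.2499 = 1.1832
S = e^1.1832 ≈ 3.265

3.26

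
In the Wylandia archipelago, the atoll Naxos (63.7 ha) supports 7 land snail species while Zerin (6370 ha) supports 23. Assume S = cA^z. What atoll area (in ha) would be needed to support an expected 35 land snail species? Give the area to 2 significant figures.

32000 ha

z = ln(23/7) / ln(6370/63.7) = 1.1896 / 4.6052 = 0.2583
c = 7 / 63.7^0.2583 = 7 / 2.924 = 2.394
A = (35/2.394)^(1/0.2583) ⇒ ln A = ln(14.62)/0.2583 = 10.3847
A = e^10.3847 ≈ 32361 ha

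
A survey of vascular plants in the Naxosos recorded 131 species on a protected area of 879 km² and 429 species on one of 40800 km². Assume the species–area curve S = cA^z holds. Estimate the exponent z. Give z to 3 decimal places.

0.309

Taking logs: ln S = ln c + z ln A, so z = (ln S₂ − ln S₁)/(ln A₂ − ln A₁).
z = ln(429/131) / ln(40800/879) = ln(3.275) / ln(46.42) = 1.1863 / 3.8377 = 0.3091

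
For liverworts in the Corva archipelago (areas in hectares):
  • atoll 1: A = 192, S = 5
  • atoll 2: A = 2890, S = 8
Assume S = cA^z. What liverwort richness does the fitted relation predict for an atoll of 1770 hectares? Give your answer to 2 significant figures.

z = ln(8/5) / ln(2890/192) = 0.4700 / 2.7115 = 0.1733
c = 5 / 192^0.1733 = 5 / 2.488 = 2.01
S₃ = 2.01 × 1770^0.1733 = 2.01 × 3.656 ≈ 7.348

7.3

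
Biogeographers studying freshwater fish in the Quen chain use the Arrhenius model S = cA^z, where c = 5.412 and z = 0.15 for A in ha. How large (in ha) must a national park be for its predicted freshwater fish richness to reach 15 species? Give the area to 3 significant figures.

894 ha

15 = 5.412 × A^0.15  ⇒  A^0.15 = 15/5.412 = 2.772
ln A = ln(2.772) / 0.15 = 1.0194 / 0.15 = 6.7962
A = e^6.7962 ≈ 894.5 ha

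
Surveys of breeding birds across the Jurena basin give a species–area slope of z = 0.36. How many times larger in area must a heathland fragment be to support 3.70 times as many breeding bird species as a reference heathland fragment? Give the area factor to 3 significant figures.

(A₂/A₁)^0.36 = 3.7, so A₂/A₁ = 3.7^(1/0.36) = 3.7^2.778
ln(A₂/A₁) = ln 3.7 / 0.36 = 1.3083 / 0.36 = 3.6343
A₂/A₁ = e^3.6343 ≈ 37.87

37.9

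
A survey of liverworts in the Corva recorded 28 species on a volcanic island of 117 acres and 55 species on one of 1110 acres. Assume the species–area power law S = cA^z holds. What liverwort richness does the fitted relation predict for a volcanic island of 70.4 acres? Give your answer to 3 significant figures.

24.0

z = ln(55/28) / ln(1110/117) = 0.6751 / 2.2499 = 0.3001
c = 28 / 117^0.3001 = 28 / 4.174 = 6.708
S₃ = 6.708 × 70.4^0.3001 = 6.708 × 3.584 ≈ 24.04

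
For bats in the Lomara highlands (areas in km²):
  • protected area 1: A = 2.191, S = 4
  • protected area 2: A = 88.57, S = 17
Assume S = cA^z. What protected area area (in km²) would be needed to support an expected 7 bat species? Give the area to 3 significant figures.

z = ln(17/4) / ln(88.57/2.191) = 1.4469 / 3.6994 = 0.3911
c = 4 / 2.191^0.3911 = 4 / 1.359 = 2.943
A = (7/2.943)^(1/0.3911) ⇒ ln A = ln(2.378)/0.3911 = 2.2152
A = e^2.2152 ≈ 9.163 km²

9.16 km²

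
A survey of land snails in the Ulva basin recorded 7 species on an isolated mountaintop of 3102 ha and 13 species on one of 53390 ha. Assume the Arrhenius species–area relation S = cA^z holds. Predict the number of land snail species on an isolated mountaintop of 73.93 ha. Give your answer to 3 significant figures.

z = ln(13/7) / ln(53390/3102) = 0.6190 / 2.8456 = 0.2175
c = 7 / 3102^0.2175 = 7 / 5.749 = 1.218
S₃ = 1.218 × 73.93^0.2175 = 1.218 × 2.55 ≈ 3.105

3.11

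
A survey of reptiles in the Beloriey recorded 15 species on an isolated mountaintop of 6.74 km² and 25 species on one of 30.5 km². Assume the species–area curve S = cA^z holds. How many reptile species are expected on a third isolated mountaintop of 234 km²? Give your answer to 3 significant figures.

z = ln(25/15) / ln(30.5/6.74) = 0.5108 / 1.5097 = 0.3384
c = 15 / 6.74^0.3384 = 15 / 1.907 = 7.865
S₃ = 7.865 × 234^0.3384 = 7.865 × 6.334 ≈ 49.82

49.8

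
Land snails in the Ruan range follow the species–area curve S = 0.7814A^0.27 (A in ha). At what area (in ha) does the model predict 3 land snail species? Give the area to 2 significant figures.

3 = 0.7814 × A^0.27  ⇒  A^0.27 = 3/0.7814 = 3.839
ln A = ln(3.839) / 0.27 = 1.3453 / 0.27 = 4.9825
A = e^4.9825 ≈ 145.8 ha

150 ha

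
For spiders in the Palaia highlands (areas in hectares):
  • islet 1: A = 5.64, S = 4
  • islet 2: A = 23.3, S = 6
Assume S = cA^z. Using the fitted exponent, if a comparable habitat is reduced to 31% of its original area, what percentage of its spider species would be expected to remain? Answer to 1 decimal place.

z = ln(6/4) / ln(23.3/5.64) = 0.4055 / 1.4186 = 0.2858
S_new/S_old = (A_new/A_old)^z = 0.31^0.2858 = exp(0.2858 × -1.1712) = 0.7155

71.6%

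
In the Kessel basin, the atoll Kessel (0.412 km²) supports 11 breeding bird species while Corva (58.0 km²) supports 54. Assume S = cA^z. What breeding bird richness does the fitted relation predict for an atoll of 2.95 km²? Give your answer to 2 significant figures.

21

z = ln(54/11) / ln(58/0.412) = 1.5911 / 4.9472 = 0.3216
c = 11 / 0.412^0.3216 = 11 / 0.7519 = 14.63
S₃ = 14.63 × 2.95^0.3216 = 14.63 × 1.416 ≈ 20.72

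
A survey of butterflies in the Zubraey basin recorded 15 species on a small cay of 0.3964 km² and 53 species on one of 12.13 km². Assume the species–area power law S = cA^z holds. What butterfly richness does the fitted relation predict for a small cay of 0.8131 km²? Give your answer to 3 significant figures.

19.6

z = ln(53/15) / ln(12.13/0.3964) = 1.2622 / 3.4210 = 0.3690
c = 15 / 0.3964^0.3690 = 15 / 0.7108 = 21.1
S₃ = 21.1 × 0.8131^0.3690 = 21.1 × 0.9265 ≈ 19.55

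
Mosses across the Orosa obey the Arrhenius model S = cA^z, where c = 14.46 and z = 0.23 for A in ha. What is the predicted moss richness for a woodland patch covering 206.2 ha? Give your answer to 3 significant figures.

S = 14.46 × 206.2^0.23
ln S = ln 14.46 + 0.23 × ln 206.2 = 2.6714 + 0.23 × 5.3288 = 3.8970
S = e^3.8970 ≈ 49.26

49.3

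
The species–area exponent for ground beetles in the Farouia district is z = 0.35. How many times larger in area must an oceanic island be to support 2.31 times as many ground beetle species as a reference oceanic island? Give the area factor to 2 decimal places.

10.94

(A₂/A₁)^0.35 = 2.31, so A₂/A₁ = 2.31^(1/0.35) = 2.31^2.857
ln(A₂/A₁) = ln 2.31 / 0.35 = 0.8372 / 0.35 = 2.3921
A₂/A₁ = e^2.3921 ≈ 10.94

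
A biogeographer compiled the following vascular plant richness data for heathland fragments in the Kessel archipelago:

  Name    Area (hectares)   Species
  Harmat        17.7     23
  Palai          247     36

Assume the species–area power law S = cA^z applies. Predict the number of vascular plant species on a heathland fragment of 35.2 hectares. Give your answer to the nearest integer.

z = ln(36/23) / ln(247/17.7) = 0.4480 / 2.6358 = 0.1700
c = 23 / 17.7^0.1700 = 23 / 1.63 = 14.11
S₃ = 14.11 × 35.2^0.1700 = 14.11 × 1.832 ≈ 25.85

26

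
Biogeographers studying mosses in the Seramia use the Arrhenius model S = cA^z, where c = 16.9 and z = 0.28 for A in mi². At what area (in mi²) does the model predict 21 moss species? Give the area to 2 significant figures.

2.2 mi²

21 = 16.9 × A^0.28  ⇒  A^0.28 = 21/16.9 = 1.243
ln A = ln(1.243) / 0.28 = 0.2172 / 0.28 = 0.7757
A = e^0.7757 ≈ 2.172 mi²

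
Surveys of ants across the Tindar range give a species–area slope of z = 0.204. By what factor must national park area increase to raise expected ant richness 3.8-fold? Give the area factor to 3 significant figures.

(A₂/A₁)^0.204 = 3.8, so A₂/A₁ = 3.8^(1/0.204) = 3.8^4.902
ln(A₂/A₁) = ln 3.8 / 0.204 = 1.3350 / 0.204 = 6.5441
A₂/A₁ = e^6.5441 ≈ 695.1

695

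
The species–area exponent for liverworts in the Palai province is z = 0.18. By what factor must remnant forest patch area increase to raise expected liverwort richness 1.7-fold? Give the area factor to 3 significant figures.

(A₂/A₁)^0.18 = 1.7, so A₂/A₁ = 1.7^(1/0.18) = 1.7^5.556
ln(A₂/A₁) = ln 1.7 / 0.18 = 0.5306 / 0.18 = 2.9479
A₂/A₁ = e^2.9479 ≈ 19.07

19.1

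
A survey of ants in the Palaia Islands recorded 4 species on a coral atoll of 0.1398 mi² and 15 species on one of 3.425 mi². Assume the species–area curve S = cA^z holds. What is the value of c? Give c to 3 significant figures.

z = ln(S₂/S₁) / ln(A₂/A₁) = ln(15/4) / ln(3.425/0.1398) = 1.3218 / 3.1986 = 0.4132
c = S₁ / A₁^z = 4 / 0.1398^0.4132 = 4 / 0.4435 = 9.019

9.02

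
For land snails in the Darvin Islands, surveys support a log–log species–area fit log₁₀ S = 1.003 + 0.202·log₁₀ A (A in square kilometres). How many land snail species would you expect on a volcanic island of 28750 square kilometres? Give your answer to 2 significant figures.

80

S = 10.07 × 28750^0.202
ln S = ln 10.07 + 0.202 × ln 28750 = 2.3095 + 0.202 × 10.2664 = 4.3833
S = e^4.3833 ≈ 80.1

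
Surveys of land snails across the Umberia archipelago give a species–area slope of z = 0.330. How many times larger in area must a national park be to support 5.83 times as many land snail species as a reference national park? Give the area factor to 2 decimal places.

(A₂/A₁)^0.33 = 5.83, so A₂/A₁ = 5.83^(1/0.33) = 5.83^3.03
ln(A₂/A₁) = ln 5.83 / 0.33 = 1.7630 / 0.33 = 5.3425
A₂/A₁ = e^5.3425 ≈ 209

209.03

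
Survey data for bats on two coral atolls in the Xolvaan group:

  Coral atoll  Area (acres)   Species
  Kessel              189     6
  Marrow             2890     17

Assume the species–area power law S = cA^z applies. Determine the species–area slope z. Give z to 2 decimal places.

0.38

Taking logs: ln S = ln c + z ln A, so z = (ln S₂ − ln S₁)/(ln A₂ − ln A₁).
z = ln(17/6) / ln(2890/189) = ln(2.833) / ln(15.29) = 1.0415 / 2.7273 = 0.3819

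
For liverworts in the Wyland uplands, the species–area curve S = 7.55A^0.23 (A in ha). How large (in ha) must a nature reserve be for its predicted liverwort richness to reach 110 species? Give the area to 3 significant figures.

110 = 7.55 × A^0.23  ⇒  A^0.23 = 110/7.55 = 14.57
ln A = ln(14.57) / 0.23 = 2.6789 / 0.23 = 11.6475
A = e^11.6475 ≈ 114409 ha

114000 ha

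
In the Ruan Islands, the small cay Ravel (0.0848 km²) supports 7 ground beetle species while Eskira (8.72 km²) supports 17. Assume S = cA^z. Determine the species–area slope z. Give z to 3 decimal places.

0.192

Taking logs: ln S = ln c + z ln A, so z = (ln S₂ − ln S₁)/(ln A₂ − ln A₁).
z = ln(17/7) / ln(8.72/0.0848) = ln(2.429) / ln(102.8) = 0.8873 / 4.6331 = 0.1915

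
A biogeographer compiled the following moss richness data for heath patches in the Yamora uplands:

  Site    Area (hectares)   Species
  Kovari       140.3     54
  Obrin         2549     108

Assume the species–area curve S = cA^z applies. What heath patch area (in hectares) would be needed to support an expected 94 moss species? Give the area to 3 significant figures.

z = ln(108/54) / ln(2549/140.3) = 0.6931 / 2.8997 = 0.2390
c = 54 / 140.3^0.2390 = 54 / 3.26 = 16.56
A = (94/16.56)^(1/0.2390) ⇒ ln A = ln(5.675)/0.2390 = 7.2627
A = e^7.2627 ≈ 1426 hectares

1430 hectares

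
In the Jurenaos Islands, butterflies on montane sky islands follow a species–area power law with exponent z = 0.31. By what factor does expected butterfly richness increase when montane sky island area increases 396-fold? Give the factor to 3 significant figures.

6.39

S₂/S₁ = (A₂/A₁)^z = 396^0.31
ln(S₂/S₁) = 0.31 × ln 396 = 0.31 × 5.9814 = 1.8542
S₂/S₁ = e^1.8542 ≈ 6.387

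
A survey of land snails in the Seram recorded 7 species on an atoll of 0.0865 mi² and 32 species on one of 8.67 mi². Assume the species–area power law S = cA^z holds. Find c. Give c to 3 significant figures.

z = ln(S₂/S₁) / ln(A₂/A₁) = ln(32/7) / ln(8.67/0.0865) = 1.5198 / 4.6075 = 0.3299
c = S₁ / A₁^z = 7 / 0.0865^0.3299 = 7 / 0.446 = 15.69

15.7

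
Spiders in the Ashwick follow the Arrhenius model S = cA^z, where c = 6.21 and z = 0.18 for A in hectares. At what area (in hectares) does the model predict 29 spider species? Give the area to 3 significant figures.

29 = 6.21 × A^0.18  ⇒  A^0.18 = 29/6.21 = 4.67
ln A = ln(4.67) / 0.18 = 1.5411 / 0.18 = 8.5619
A = e^8.5619 ≈ 5228 hectares

5230 hectares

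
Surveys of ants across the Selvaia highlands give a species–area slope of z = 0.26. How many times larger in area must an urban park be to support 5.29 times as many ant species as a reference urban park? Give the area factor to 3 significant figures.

(A₂/A₁)^0.26 = 5.29, so A₂/A₁ = 5.29^(1/0.26) = 5.29^3.846
ln(A₂/A₁) = ln 5.29 / 0.26 = 1.6658 / 0.26 = 6.4070
A₂/A₁ = e^6.4070 ≈ 606.1

606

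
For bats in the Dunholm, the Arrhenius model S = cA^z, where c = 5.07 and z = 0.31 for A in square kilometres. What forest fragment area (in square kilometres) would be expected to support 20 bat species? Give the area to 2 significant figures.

20 = 5.07 × A^0.31  ⇒  A^0.31 = 20/5.07 = 3.945
ln A = ln(3.945) / 0.31 = 1.3724 / 0.31 = 4.4271
A = e^4.4271 ≈ 83.69 square kilometres

84 square kilometres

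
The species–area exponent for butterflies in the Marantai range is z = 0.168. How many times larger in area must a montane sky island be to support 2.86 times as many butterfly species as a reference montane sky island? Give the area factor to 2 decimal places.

520.55

(A₂/A₁)^0.168 = 2.86, so A₂/A₁ = 2.86^(1/0.168) = 2.86^5.952
ln(A₂/A₁) = ln 2.86 / 0.168 = 1.0508 / 0.168 = 6.2549
A₂/A₁ = e^6.2549 ≈ 520.6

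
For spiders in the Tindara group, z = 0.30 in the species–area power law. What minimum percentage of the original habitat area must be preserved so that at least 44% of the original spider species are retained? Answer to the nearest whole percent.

Need (A_new/A_old)^0.3 = 0.44, so A_new/A_old = 0.44^(1/0.3) = 0.44^3.333
ln(A_new/A_old) = ln 0.44 / 0.3 = -0.8210 / 0.3 = -2.7366
A_new/A_old = e^-2.7366 ≈ 0.06479

6%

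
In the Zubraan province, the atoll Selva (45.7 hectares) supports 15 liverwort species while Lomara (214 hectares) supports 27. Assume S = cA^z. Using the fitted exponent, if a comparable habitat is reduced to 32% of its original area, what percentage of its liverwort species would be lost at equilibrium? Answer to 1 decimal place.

35.2%

z = ln(27/15) / ln(214/45.7) = 0.5878 / 1.5439 = 0.3807
S_new/S_old = (A_new/A_old)^z = 0.32^0.3807 = exp(0.3807 × -1.1394) = 0.648
Fraction lost = 1 − 0.648 = 0.352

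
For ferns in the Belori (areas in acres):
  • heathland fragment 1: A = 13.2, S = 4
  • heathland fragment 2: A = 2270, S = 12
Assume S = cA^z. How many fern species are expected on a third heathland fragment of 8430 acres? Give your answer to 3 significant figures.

15.9

z = ln(12/4) / ln(2270/13.2) = 1.0986 / 5.1473 = 0.2134
c = 4 / 13.2^0.2134 = 4 / 1.734 = 2.306
S₃ = 2.306 × 8430^0.2134 = 2.306 × 6.885 ≈ 15.88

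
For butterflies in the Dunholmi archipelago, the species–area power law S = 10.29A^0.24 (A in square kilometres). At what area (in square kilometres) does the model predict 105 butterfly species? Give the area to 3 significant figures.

16000 square kilometres

105 = 10.29 × A^0.24  ⇒  A^0.24 = 105/10.29 = 10.2
ln A = ln(10.2) / 0.24 = 2.3228 / 0.24 = 9.6783
A = e^9.6783 ≈ 15967 square kilometres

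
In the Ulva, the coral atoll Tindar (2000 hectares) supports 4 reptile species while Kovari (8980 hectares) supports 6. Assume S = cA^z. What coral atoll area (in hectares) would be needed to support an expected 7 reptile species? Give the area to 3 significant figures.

15900 hectares

z = ln(6/4) / ln(8980/2000) = 0.4055 / 1.5019 = 0.2700
c = 4 / 2000^0.2700 = 4 / 7.784 = 0.5139
A = (7/0.5139)^(1/0.2700) ⇒ ln A = ln(13.62)/0.2700 = 9.6737
A = e^9.6737 ≈ 15895 hectares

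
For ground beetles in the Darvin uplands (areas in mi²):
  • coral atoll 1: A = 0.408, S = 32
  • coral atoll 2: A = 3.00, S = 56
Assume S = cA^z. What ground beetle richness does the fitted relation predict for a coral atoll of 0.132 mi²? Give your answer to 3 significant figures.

23.3

z = ln(56/32) / ln(3/0.408) = 0.5596 / 1.9951 = 0.2805
c = 32 / 0.408^0.2805 = 32 / 0.7777 = 41.15
S₃ = 41.15 × 0.132^0.2805 = 41.15 × 0.5667 ≈ 23.32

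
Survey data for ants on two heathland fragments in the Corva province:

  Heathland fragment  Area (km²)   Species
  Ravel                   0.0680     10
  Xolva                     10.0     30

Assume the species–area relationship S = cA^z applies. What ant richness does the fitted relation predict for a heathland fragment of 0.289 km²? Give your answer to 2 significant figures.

z = ln(30/10) / ln(10/0.068) = 1.0986 / 4.9908 = 0.2201
c = 10 / 0.068^0.2201 = 10 / 0.5534 = 18.07
S₃ = 18.07 × 0.289^0.2201 = 18.07 × 0.7609 ≈ 13.75

14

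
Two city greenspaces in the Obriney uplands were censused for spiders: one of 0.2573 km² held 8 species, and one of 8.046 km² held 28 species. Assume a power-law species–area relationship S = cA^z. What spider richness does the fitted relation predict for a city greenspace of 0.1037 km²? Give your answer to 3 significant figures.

z = ln(28/8) / ln(8.046/0.2573) = 1.2528 / 3.4427 = 0.3639
c = 8 / 0.2573^0.3639 = 8 / 0.6102 = 13.11
S₃ = 13.11 × 0.1037^0.3639 = 13.11 × 0.4384 ≈ 5.747

5.75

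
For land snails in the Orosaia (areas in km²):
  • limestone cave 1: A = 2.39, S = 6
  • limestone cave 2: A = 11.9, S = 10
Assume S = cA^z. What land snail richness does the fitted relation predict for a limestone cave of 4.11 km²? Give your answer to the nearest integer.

z = ln(10/6) / ln(11.9/2.39) = 0.5108 / 1.6052 = 0.3182
c = 6 / 2.39^0.3182 = 6 / 1.32 = 4.547
S₃ = 4.547 × 4.11^0.3182 = 4.547 × 1.568 ≈ 7.13

7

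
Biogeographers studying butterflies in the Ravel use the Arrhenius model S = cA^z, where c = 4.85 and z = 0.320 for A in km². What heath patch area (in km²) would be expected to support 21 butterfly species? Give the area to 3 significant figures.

21 = 4.85 × A^0.32  ⇒  A^0.32 = 21/4.85 = 4.33
ln A = ln(4.33) / 0.32 = 1.4655 / 0.32 = 4.5798
A = e^4.5798 ≈ 97.5 km²

97.5 km²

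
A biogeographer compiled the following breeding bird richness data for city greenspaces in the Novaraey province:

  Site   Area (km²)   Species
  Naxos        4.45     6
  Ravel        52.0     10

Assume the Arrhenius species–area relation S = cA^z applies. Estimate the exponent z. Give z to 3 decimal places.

0.208

Taking logs: ln S = ln c + z ln A, so z = (ln S₂ − ln S₁)/(ln A₂ − ln A₁).
z = ln(10/6) / ln(52/4.45) = ln(1.667) / ln(11.69) = 0.5108 / 2.4583 = 0.2078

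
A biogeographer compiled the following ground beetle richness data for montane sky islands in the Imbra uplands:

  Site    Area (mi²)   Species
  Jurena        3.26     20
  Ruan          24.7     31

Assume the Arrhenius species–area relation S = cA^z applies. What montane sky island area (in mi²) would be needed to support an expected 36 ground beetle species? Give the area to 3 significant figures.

49.3 mi²

z = ln(31/20) / ln(24.7/3.26) = 0.4383 / 2.0251 = 0.2164
c = 20 / 3.26^0.2164 = 20 / 1.291 = 15.49
A = (36/15.49)^(1/0.2164) ⇒ ln A = ln(2.325)/0.2164 = 3.8978
A = e^3.8978 ≈ 49.29 mi²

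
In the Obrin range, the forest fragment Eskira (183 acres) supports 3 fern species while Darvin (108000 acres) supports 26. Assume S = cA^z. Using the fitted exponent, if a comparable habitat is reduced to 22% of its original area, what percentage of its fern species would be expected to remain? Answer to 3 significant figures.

59.9%

z = ln(26/3) / ln(108000/183) = 2.1595 / 6.3804 = 0.3385
S_new/S_old = (A_new/A_old)^z = 0.22^0.3385 = exp(0.3385 × -1.5141) = 0.599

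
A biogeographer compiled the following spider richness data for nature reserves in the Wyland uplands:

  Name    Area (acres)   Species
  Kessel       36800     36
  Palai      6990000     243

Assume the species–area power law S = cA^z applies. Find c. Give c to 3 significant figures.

z = ln(S₂/S₁) / ln(A₂/A₁) = ln(243/36) / ln(6990000/36800) = 1.9095 / 5.2467 = 0.3639
c = S₁ / A₁^z = 36 / 36800^0.3639 = 36 / 45.89 = 0.7845

0.784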